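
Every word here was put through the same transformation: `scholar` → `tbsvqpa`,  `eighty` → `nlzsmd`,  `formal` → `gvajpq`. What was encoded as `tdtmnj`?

system

s(18)→t(19) and c(2)→b(1) fit y≡19x+15 (mod 26); the inverse of 19 mod 26 is 11. Treating letters as 0–25, the rule is x ↦ 19x + 15 (mod 26).
Undoing it on tdtmnj: t(19)→11·(19−15)≡18=s; d(3)→11·(3−15)≡24=y; t(19)→11·(19−15)≡18=s; m(12)→11·(12−15)≡19=t; n(13)→11·(13−15)≡4=e; j(9)→11·(9−15)≡12=m (all mod 26).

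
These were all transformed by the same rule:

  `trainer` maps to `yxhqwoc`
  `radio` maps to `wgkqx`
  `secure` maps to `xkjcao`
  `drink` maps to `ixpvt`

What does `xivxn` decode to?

scope

In trainer: t→y is +5, r→x is +6, a→h is +7, i→q is +8 — the shift increases by 1 each position. Each letter shifts forward by (position + 5), i.e. 5, 6, 7, … — the shift grows by one for each successive letter.
Reversing it on xivxn: x−5=s, i−6=c, v−7=o, x−8=p, n−9=e.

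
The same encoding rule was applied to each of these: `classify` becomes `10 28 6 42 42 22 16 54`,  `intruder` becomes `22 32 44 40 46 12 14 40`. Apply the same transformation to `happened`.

c(#3)→10 and l(#12)→28: differences scale by 2, so n = 2·pos + 4. The formula is n = 2×(alphabet index, a=1) + 4.
For happened: h=8→20, a=1→6, p=16→36, p=16→36, e=5→14, n=14→32, e=5→14, d=4→12.

20 6 36 36 14 32 14 12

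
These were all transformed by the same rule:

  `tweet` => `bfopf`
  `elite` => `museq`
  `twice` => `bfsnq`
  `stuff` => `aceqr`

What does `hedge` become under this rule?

In tweet: t→b is +8, w→f is +9, e→o is +10, e→p is +11 — the shift increases by 1 each position. Letter i (0-indexed) is shifted by i+8, so successive shifts are 8, 9, 10, ….
Applying it to hedge: h+8=p, e+9=n, d+10=n, g+11=r, e+12=q.

pnnrq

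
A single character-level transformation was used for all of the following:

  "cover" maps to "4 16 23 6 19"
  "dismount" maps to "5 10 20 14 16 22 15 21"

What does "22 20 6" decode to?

use

c is letter #3 and maps to 4: an offset of 1. Letters become their 1-based position plus 1 (so a→2, b→3, …).
Decoding 22 20 6: 22→(22−1)÷1=21=u, 20→(20−1)÷1=19=s, 6→(6−1)÷1=5=e.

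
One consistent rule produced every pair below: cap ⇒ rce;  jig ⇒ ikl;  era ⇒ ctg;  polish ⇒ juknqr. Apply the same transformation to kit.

vkm

The output letters match the input read backwards, each shifted +2: cap reversed is pac. The word is reversed, then every letter is shifted forward by 2.
On kit: reverse → tik; then shift: t+2=v, i+2=k, k+2=m.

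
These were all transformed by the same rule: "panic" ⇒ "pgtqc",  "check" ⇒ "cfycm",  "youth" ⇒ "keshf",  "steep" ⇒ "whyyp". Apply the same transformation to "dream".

p(15)→p(15) and a(0)→g(6) fit y≡11x+6 (mod 26); the inverse of 11 mod 26 is 19. Treating letters as 0–25, the rule is x ↦ 11x + 6 (mod 26).
Applying it to dream: d(3)→11·3+6≡13=n; r(17)→11·17+6≡11=l; e(4)→11·4+6≡24=y; a(0)→11·0+6≡6=g; m(12)→11·12+6≡8=i (all mod 26).

nlygi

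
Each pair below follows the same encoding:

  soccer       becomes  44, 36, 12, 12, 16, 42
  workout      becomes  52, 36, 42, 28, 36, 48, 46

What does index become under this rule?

s(#19)→44 and o(#15)→36: differences scale by 2, so n = 2·pos + 6. Each letter becomes 2×(its alphabet position, a=1..z=26) + 6.
Applying it to index: i=9→24, n=14→34, d=4→14, e=5→16, x=24→54.

24, 34, 14, 16, 54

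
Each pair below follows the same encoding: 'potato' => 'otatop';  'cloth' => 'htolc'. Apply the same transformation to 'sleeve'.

eveels

The word is simply reversed.
On sleeve: reverse → eveels.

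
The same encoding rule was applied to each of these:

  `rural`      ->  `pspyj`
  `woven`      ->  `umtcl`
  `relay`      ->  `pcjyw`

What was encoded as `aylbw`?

candy

Compare letters: r→p is +24, u→s is +24, r→p is +24 — a constant shift. This is a Caesar cipher with shift 24.
Undoing it on aylbw: a−24=c, y−24=a, l−24=n, b−24=d, w−24=y.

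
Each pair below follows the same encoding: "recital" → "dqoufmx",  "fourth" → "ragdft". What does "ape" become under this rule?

It's a constant shift of +12 (ROT12).
Applying it to ape: a+12=m, p+12=b, e+12=q.

mbq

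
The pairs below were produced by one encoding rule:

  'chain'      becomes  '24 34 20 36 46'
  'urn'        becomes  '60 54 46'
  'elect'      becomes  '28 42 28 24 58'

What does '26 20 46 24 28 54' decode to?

c(#3)→24 and h(#8)→34: differences scale by 2, so n = 2·pos + 18. Each letter becomes 2×(its alphabet position, a=1..z=26) + 18.
Undoing it on 26 20 46 24 28 54: 26→(26−18)÷2=4=d, 20→(20−18)÷2=1=a, 46→(46−18)÷2=14=n, 24→(24−18)÷2=3=c, 28→(28−18)÷2=5=e, 54→(54−18)÷2=18=r.

dancer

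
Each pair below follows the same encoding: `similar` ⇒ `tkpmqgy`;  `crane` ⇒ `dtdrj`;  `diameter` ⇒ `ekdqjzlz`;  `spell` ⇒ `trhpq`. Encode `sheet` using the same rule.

In similar: s→t is +1, i→k is +2, m→p is +3, i→m is +4 — the shift increases by 1 each position. Each letter shifts forward by (position + 1), i.e. 1, 2, 3, … — the shift grows by one for each successive letter.
For sheet: s+1=t, h+2=j, e+3=h, e+4=i, t+5=y.

tjhiy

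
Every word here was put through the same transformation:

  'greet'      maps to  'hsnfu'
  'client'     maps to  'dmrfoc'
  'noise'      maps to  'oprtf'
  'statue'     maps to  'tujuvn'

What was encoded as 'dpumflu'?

Shifts by position in greet: pos 0: g→h (+1), pos 1: r→s (+1), pos 2: e→n (+9), pos 3: e→f (+1), pos 4: t→u (+1) — repeating every 3. It's a Vigenère-style cipher with numeric key [1,1,9]: position i shifts by key[i mod 3].
Undoing it on dpumflu: d−1=c, p−1=o, u−9=l, m−1=l, f−1=e, l−9=c, u−1=t.

collect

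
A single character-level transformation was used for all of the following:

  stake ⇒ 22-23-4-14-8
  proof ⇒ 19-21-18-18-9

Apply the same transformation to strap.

s is letter #19 and maps to 22: an offset of 3. Letters become their 1-based position plus 3 (so a→4, b→5, …).
On strap: s=19→22, t=20→23, r=18→21, a=1→4, p=16→19.

22-23-21-4-19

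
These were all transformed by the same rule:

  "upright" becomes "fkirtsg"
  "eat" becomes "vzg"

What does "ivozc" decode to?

relax

Each letter is replaced by its mirror in the alphabet: a↔z, b↔y, c↔x, and so on (the Atbash cipher).
Reversing it on ivozc: i↔r, v↔e, o↔l, z↔a, c↔x.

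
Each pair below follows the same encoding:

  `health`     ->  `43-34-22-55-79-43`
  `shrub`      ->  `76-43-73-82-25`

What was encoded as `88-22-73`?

war

Each letter becomes 3×(its alphabet position, a=1..z=26) + 19.
Reversing it on 88-22-73: 88→(88−19)÷3=23=w, 22→(22−19)÷3=1=a, 73→(73−19)÷3=18=r.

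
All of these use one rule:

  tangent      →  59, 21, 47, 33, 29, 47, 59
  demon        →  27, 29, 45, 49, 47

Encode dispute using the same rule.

t(#20)→59 and a(#1)→21: differences scale by 2, so n = 2·pos + 19. Each letter becomes 2×(its alphabet position, a=1..z=26) + 19.
On dispute: d=4→27, i=9→37, s=19→57, p=16→51, u=21→61, t=20→59, e=5→29.

27, 37, 57, 51, 61, 59, 29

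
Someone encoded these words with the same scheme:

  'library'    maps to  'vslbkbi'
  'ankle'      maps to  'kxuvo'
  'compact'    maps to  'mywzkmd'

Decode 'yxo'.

Every letter moves 10 places later in the alphabet, wrapping around z→a.
Decoding yxo: y−10=o, x−10=n, o−10=e.

one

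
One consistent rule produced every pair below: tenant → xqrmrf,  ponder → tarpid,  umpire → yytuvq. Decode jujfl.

Shifts by position in tenant: pos 0: t→x (+4), pos 1: e→q (+12), pos 2: n→r (+4), pos 3: a→m (+12) — repeating every 2. A repeating key of period 2 is used — shifts +4, +12 over and over.
Undoing it on jujfl: j−4=f, u−12=i, j−4=f, f−12=t, l−4=h.

fifth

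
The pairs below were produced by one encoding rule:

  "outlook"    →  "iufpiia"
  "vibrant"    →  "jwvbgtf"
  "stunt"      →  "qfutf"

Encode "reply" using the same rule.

boxpc

o(14)→i(8) and u(20)→u(20) fit y≡15x+6 (mod 26); the inverse of 15 mod 26 is 7. Each letter's alphabet position (a=0..z=25) is mapped through 15·x+6 mod 26 — an affine cipher.
Applying it to reply: r(17)→15·17+6≡1=b; e(4)→15·4+6≡14=o; p(15)→15·15+6≡23=x; l(11)→15·11+6≡15=p; y(24)→15·24+6≡2=c (all mod 26).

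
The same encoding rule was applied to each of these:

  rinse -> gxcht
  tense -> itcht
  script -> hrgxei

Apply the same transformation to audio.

Compare letters: r→g is +15, i→x is +15, n→c is +15 — a constant shift. This is a Caesar cipher with shift 15.
On audio: a+15=p, u+15=j, d+15=s, i+15=x, o+15=d.

pjsxd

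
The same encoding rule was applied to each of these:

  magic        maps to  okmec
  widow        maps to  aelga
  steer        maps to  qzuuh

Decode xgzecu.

Each letter's alphabet position (a=0..z=25) is mapped through 9·x+10 mod 26 — an affine cipher.
Reversing it on xgzecu: x(23)→3·(23−10)≡13=n; g(6)→3·(6−10)≡14=o; z(25)→3·(25−10)≡19=t; e(4)→3·(4−10)≡8=i; c(2)→3·(2−10)≡2=c; u(20)→3·(20−10)≡4=e (all mod 26).

notice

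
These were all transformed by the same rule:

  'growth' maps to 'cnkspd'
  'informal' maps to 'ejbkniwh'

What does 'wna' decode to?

Compare letters: g→c is +22, r→n is +22, o→k is +22 — a constant shift. This is a Caesar cipher with shift 22.
Decoding wna: w−22=a, n−22=r, a−22=e.

are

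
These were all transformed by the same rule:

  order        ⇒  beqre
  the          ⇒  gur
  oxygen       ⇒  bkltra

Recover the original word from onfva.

Compare letters: o→b is +13, r→e is +13, d→q is +13 — a constant shift. Every letter moves 13 places later in the alphabet, wrapping around z→a.
Reversing it on onfva: o−13=b, n−13=a, f−13=s, v−13=i, a−13=n.

basin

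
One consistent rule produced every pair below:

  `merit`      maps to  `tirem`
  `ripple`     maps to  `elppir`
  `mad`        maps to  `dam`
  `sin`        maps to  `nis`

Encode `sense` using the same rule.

The output letters match the input read backwards: merit reversed is tirem. It's just the letters in reverse order.
Applying it to sense: reverse → esnes.

esnes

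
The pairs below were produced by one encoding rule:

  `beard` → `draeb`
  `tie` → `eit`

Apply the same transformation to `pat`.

tap

The word is simply reversed.
For pat: reverse → tap.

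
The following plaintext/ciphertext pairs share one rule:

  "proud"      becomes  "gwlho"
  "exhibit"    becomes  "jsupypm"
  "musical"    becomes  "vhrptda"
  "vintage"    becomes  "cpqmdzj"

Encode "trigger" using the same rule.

mwpzzjw

p(15)→g(6) and r(17)→w(22) fit y≡21x+3 (mod 26); the inverse of 21 mod 26 is 5. Treating letters as 0–25, the rule is x ↦ 21x + 3 (mod 26).
Applying it to trigger: t(19)→21·19+3≡12=m; r(17)→21·17+3≡22=w; i(8)→21·8+3≡15=p; g(6)→21·6+3≡25=z; g(6)→21·6+3≡25=z; e(4)→21·4+3≡9=j; r(17)→21·17+3≡22=w (all mod 26).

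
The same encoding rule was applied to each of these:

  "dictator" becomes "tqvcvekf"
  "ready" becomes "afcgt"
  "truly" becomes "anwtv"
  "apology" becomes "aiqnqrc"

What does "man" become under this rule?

The output letters match the input read backwards, each shifted +2: dictator reversed is rotatcid. Read the word backwards and shift each letter +2.
For man: reverse → nam; then shift: n+2=p, a+2=c, m+2=o.

pco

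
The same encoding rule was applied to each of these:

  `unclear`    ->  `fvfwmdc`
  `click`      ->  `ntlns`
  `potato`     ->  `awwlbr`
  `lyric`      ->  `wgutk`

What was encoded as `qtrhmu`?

flower

A repeating key of period 3 is used — shifts +11, +8, +3 over and over.
Reversing it on qtrhmu: q−11=f, t−8=l, r−3=o, h−11=w, m−8=e, u−3=r.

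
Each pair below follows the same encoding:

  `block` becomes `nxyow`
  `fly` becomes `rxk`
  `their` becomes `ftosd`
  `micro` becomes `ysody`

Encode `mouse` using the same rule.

The shift depends on letter class: consonant b→n is +12, but vowel o→y is +10. The rule splits by letter class: vowels +10, consonants +12.
Applying it to mouse: m(cons)+12=y, o(vowel)+10=y, u(vowel)+10=e, s(cons)+12=e, e(vowel)+10=o.

yyeeo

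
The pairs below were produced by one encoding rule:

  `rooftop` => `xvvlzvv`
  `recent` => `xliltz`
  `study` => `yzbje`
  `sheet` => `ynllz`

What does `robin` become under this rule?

Two shifts are in play — +7 for a/e/i/o/u, +6 for every other letter.
Applying it to robin: r(cons)+6=x, o(vowel)+7=v, b(cons)+6=h, i(vowel)+7=p, n(cons)+6=t.

xvhpt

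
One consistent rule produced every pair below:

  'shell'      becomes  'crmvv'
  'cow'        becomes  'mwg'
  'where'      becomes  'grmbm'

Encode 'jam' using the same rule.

The shift depends on letter class: consonant s→c is +10, but vowel e→m is +8. The rule splits by letter class: vowels +8, consonants +10.
Applying it to jam: j(cons)+10=t, a(vowel)+8=i, m(cons)+10=w.

tiw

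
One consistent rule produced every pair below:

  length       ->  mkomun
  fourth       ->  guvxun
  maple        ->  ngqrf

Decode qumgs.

A repeating key of period 2 is used — shifts +1, +6 over and over.
Undoing it on qumgs: q−1=p, u−6=o, m−1=l, g−6=a, s−1=r.

polar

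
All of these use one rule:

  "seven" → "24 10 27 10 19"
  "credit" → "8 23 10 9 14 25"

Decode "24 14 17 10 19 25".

s is letter #19 and maps to 24: an offset of 5. Letters become their 1-based position plus 5 (so a→6, b→7, …).
Reversing it on 24 14 17 10 19 25: 24→(24−5)÷1=19=s, 14→(14−5)÷1=9=i, 17→(17−5)÷1=12=l, 10→(10−5)÷1=5=e, 19→(19−5)÷1=14=n, 25→(25−5)÷1=20=t.

silent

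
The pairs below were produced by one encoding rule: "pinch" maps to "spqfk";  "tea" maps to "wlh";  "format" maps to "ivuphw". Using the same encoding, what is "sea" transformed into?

vlh

The shift depends on letter class: consonant p→s is +3, but vowel i→p is +7. Vowels shift forward by 7 and consonants shift forward by 3.
For sea: s(cons)+3=v, e(vowel)+7=l, a(vowel)+7=h.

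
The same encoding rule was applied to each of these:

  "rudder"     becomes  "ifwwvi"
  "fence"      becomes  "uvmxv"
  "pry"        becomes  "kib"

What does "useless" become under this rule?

fhvovhh

Letters are reflected about the middle of the alphabet (position → 25−position): Atbash.
Applying it to useless: u↔f, s↔h, e↔v, l↔o, e↔v, s↔h, s↔h.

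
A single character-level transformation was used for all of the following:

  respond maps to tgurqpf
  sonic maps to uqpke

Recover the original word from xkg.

This is a Caesar cipher with shift 2.
Undoing it on xkg: x−2=v, k−2=i, g−2=e.

vie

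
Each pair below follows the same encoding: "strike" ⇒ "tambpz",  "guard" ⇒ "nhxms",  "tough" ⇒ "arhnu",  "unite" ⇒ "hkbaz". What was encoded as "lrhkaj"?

s(18)→t(19) and t(19)→a(0) fit y≡7x+23 (mod 26); the inverse of 7 mod 26 is 15. This is an affine cipher: with a=0,…,z=25, each position x becomes (7x+23) mod 26.
Undoing it on lrhkaj: l(11)→15·(11−23)≡2=c; r(17)→15·(17−23)≡14=o; h(7)→15·(7−23)≡20=u; k(10)→15·(10−23)≡13=n; a(0)→15·(0−23)≡19=t; j(9)→15·(9−23)≡24=y (all mod 26).

county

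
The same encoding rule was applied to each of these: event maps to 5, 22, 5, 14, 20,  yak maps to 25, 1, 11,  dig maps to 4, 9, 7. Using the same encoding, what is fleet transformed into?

6, 12, 5, 5, 20

e is letter #5 and maps to 5: an offset of 0. Each letter is replaced by its alphabet position (a=1, b=2, …, z=26).
Applying it to fleet: f=6→6, l=12→12, e=5→5, e=5→5, t=20→20.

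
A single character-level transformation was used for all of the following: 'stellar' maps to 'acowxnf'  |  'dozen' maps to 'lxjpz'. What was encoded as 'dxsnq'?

In stellar: s→a is +8, t→c is +9, e→o is +10, l→w is +11 — the shift increases by 1 each position. The shift increases by 1 at each position, starting from +8: 8, 9, 10, ….
Decoding dxsnq: d−8=v, x−9=o, s−10=i, n−11=c, q−12=e.

voice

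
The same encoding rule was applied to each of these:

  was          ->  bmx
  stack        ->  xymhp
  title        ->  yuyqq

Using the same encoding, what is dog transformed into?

The shift depends on letter class: consonant w→b is +5, but vowel a→m is +12. Two shifts are in play — +12 for a/e/i/o/u, +5 for every other letter.
On dog: d(cons)+5=i, o(vowel)+12=a, g(cons)+5=l.

ial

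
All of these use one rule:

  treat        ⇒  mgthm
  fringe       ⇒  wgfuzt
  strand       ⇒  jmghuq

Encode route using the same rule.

gxpmt

t(19)→m(12) and r(17)→g(6) fit y≡3x+7 (mod 26); the inverse of 3 mod 26 is 9. Treating letters as 0–25, the rule is x ↦ 3x + 7 (mod 26).
Applying it to route: r(17)→3·17+7≡6=g; o(14)→3·14+7≡23=x; u(20)→3·20+7≡15=p; t(19)→3·19+7≡12=m; e(4)→3·4+7≡19=t (all mod 26).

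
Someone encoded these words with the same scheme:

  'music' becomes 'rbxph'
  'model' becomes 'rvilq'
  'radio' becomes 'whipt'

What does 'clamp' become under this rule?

hsftu

Shifts by position in music: pos 0: m→r (+5), pos 1: u→b (+7), pos 2: s→x (+5), pos 3: i→p (+7) — repeating every 2. The shifts repeat in a cycle of length 2: positions 0,1,… shift by +5, +7, then the pattern repeats.
On clamp: c+5=h, l+7=s, a+5=f, m+7=t, p+5=u.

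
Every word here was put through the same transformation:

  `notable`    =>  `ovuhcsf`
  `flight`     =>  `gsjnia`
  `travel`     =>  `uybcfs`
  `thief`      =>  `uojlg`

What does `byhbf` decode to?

argue

Shifts by position in notable: pos 0: n→o (+1), pos 1: o→v (+7), pos 2: t→u (+1), pos 3: a→h (+7) — repeating every 2. It's a Vigenère-style cipher with numeric key [1,7]: position i shifts by key[i mod 2].
Undoing it on byhbf: b−1=a, y−7=r, h−1=g, b−7=u, f−1=e.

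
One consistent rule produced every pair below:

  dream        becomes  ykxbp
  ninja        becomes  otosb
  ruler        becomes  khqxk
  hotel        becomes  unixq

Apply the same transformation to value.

gbqhx

d(3)→y(24) and r(17)→k(10) fit y≡25x+1 (mod 26); the inverse of 25 mod 26 is 25. Treating letters as 0–25, the rule is x ↦ 25x + 1 (mod 26).
Applying it to value: v(21)→25·21+1≡6=g; a(0)→25·0+1≡1=b; l(11)→25·11+1≡16=q; u(20)→25·20+1≡7=h; e(4)→25·4+1≡23=x (all mod 26).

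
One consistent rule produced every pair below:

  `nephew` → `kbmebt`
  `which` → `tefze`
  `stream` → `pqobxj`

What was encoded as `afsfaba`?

divided

Compare letters: n→k is +23, e→b is +23, p→m is +23 — a constant shift. Each letter is shifted forward by 23 in the alphabet (a Caesar shift of +23).
Reversing it on afsfaba: a−23=d, f−23=i, s−23=v, f−23=i, a−23=d, b−23=e, a−23=d.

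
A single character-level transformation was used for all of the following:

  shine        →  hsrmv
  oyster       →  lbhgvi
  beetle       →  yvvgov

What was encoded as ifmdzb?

Each pair mirrors across the alphabet (s↔h, h↔s, i↔r): positions sum to 25. Letters are reflected about the middle of the alphabet (position → 25−position): Atbash.
Reversing it on ifmdzb: i↔r, f↔u, m↔n, d↔w, z↔a, b↔y.

runway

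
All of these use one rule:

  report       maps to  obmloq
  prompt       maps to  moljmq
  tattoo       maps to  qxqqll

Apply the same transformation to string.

Each letter is shifted forward by 23 in the alphabet (a Caesar shift of +23).
On string: s+23=p, t+23=q, r+23=o, i+23=f, n+23=k, g+23=d.

pqofkd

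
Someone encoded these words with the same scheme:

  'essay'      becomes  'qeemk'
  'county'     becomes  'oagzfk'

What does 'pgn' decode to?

dub

Compare letters: e→q is +12, s→e is +12, s→e is +12 — a constant shift. Each letter is shifted forward by 12 in the alphabet (a Caesar shift of +12).
Undoing it on pgn: p−12=d, g−12=u, n−12=b.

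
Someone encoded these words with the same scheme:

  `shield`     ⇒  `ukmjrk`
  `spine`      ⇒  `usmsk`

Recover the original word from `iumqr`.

grill

In shield: s→u is +2, h→k is +3, i→m is +4, e→j is +5 — the shift increases by 1 each position. Letter i (0-indexed) is shifted by i+2, so successive shifts are 2, 3, 4, ….
Reversing it on iumqr: i−2=g, u−3=r, m−4=i, q−5=l, r−6=l.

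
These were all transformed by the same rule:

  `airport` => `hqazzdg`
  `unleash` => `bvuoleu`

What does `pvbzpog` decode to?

In airport: a→h is +7, i→q is +8, r→a is +9, p→z is +10 — the shift increases by 1 each position. The shift increases by 1 at each position, starting from +7: 7, 8, 9, ….
Undoing it on pvbzpog: p−7=i, v−8=n, b−9=s, z−10=p, p−11=e, o−12=c, g−13=t.

inspect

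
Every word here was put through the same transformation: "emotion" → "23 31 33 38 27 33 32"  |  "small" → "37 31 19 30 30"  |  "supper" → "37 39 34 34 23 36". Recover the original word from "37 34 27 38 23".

Each letter is replaced by its alphabet position (a=1..z=26) + 18.
Undoing it on 37 34 27 38 23: 37→(37−18)÷1=19=s, 34→(34−18)÷1=16=p, 27→(27−18)÷1=9=i, 38→(38−18)÷1=20=t, 23→(23−18)÷1=5=e.

spite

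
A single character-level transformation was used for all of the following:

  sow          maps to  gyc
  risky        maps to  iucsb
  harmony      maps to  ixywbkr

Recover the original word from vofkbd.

travel

The output letters match the input read backwards, each shifted +10: sow reversed is wos. Read the word backwards and shift each letter +10.
Reversing it on vofkbd: shift back: v−10=l, o−10=e, f−10=v, k−10=a, b−10=r, d−10=t → levart; then reverse → travel.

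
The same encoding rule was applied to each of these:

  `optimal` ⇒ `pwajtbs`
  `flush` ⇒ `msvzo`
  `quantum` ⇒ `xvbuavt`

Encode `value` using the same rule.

Vowels shift forward by 1 and consonants shift forward by 7.
Applying it to value: v(cons)+7=c, a(vowel)+1=b, l(cons)+7=s, u(vowel)+1=v, e(vowel)+1=f.

cbsvf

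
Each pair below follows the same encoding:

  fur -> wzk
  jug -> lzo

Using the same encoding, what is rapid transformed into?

inufw

Two steps: reverse the string, then apply a Caesar shift of +5.
Applying it to rapid: reverse → dipar; then shift: d+5=i, i+5=n, p+5=u, a+5=f, r+5=w.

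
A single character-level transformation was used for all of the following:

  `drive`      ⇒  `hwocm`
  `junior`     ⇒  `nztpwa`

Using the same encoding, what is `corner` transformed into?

In drive: d→h is +4, r→w is +5, i→o is +6, v→c is +7 — the shift increases by 1 each position. Each letter shifts forward by (position + 4), i.e. 4, 5, 6, … — the shift grows by one for each successive letter.
For corner: c+4=g, o+5=t, r+6=x, n+7=u, e+8=m, r+9=a.

gtxuma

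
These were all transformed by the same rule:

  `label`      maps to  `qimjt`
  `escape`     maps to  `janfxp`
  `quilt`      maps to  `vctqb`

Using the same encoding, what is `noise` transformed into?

swtxm

Shifts by position in label: pos 0: l→q (+5), pos 1: a→i (+8), pos 2: b→m (+11), pos 3: e→j (+5), pos 4: l→t (+8) — repeating every 3. The shifts repeat in a cycle of length 3: positions 0,1,… shift by +5, +8, +11, then the pattern repeats.
For noise: n+5=s, o+8=w, i+11=t, s+5=x, e+8=m.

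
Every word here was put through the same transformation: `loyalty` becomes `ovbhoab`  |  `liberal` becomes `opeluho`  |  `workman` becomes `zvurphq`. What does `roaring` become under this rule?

Shifts by position in loyalty: pos 0: l→o (+3), pos 1: o→v (+7), pos 2: y→b (+3), pos 3: a→h (+7) — repeating every 2. It's a Vigenère-style cipher with numeric key [3,7]: position i shifts by key[i mod 2].
For roaring: r+3=u, o+7=v, a+3=d, r+7=y, i+3=l, n+7=u, g+3=j.

uvdyluj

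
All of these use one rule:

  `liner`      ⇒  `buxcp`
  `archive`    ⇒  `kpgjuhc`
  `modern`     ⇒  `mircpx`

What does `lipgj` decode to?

torch

l(11)→b(1) and i(8)→u(20) fit y≡11x+10 (mod 26); the inverse of 11 mod 26 is 19. Treating letters as 0–25, the rule is x ↦ 11x + 10 (mod 26).
Reversing it on lipgj: l(11)→19·(11−10)≡19=t; i(8)→19·(8−10)≡14=o; p(15)→19·(15−10)≡17=r; g(6)→19·(6−10)≡2=c; j(9)→19·(9−10)≡7=h (all mod 26).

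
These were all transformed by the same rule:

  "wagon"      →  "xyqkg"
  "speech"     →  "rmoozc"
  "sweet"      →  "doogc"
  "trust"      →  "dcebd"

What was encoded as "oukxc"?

snake

The output letters match the input read backwards, each shifted +10: wagon reversed is nogaw. Two steps: reverse the string, then apply a Caesar shift of +10.
Undoing it on oukxc: shift back: o−10=e, u−10=k, k−10=a, x−10=n, c−10=s → ekans; then reverse → snake.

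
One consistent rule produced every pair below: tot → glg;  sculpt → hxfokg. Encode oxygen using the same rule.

lcbtvm

Each pair mirrors across the alphabet (t↔g, o↔l, t↔g): positions sum to 25. Letters are reflected about the middle of the alphabet (position → 25−position): Atbash.
Applying it to oxygen: o↔l, x↔c, y↔b, g↔t, e↔v, n↔m.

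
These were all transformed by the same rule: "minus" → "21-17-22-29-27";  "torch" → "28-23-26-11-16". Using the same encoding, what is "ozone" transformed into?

m is letter #13 and maps to 21: an offset of 8. Each letter is replaced by its alphabet position (a=1..z=26) + 8.
For ozone: o=15→23, z=26→34, o=15→23, n=14→22, e=5→13.

23-34-23-22-13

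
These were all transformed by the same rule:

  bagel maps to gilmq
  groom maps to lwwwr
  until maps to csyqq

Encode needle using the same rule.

smmiqm

The rule splits by letter class: vowels +8, consonants +5.
Applying it to needle: n(cons)+5=s, e(vowel)+8=m, e(vowel)+8=m, d(cons)+5=i, l(cons)+5=q, e(vowel)+8=m.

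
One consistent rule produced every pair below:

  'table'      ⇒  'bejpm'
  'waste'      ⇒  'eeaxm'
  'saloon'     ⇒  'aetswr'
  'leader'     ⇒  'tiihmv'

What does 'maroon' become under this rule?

uezswr

Shifts by position in table: pos 0: t→b (+8), pos 1: a→e (+4), pos 2: b→j (+8), pos 3: l→p (+4) — repeating every 2. The shifts repeat in a cycle of length 2: positions 0,1,… shift by +8, +4, then the pattern repeats.
Applying it to maroon: m+8=u, a+4=e, r+8=z, o+4=s, o+8=w, n+4=r.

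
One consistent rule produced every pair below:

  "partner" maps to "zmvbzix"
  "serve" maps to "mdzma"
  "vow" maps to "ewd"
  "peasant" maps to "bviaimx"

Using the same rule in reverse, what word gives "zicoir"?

jaguar

Read the word backwards and shift each letter +8.
Reversing it on zicoir: shift back: z−8=r, i−8=a, c−8=u, o−8=g, i−8=a, r−8=j → raugaj; then reverse → jaguar.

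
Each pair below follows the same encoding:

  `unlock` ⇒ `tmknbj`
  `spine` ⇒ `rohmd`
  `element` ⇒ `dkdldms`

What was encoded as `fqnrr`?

This is a Caesar cipher with shift 25.
Reversing it on fqnrr: f−25=g, q−25=r, n−25=o, r−25=s, r−25=s.

gross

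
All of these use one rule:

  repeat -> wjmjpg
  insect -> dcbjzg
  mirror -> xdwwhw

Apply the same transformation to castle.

r(17)→w(22) and e(4)→j(9) fit y≡5x+15 (mod 26); the inverse of 5 mod 26 is 21. Each letter's alphabet position (a=0..z=25) is mapped through 5·x+15 mod 26 — an affine cipher.
Applying it to castle: c(2)→5·2+15≡25=z; a(0)→5·0+15≡15=p; s(18)→5·18+15≡1=b; t(19)→5·19+15≡6=g; l(11)→5·11+15≡18=s; e(4)→5·4+15≡9=j (all mod 26).

zpbgsj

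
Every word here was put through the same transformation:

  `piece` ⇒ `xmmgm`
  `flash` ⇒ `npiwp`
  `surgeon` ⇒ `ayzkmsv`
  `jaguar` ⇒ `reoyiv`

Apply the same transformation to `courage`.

kscvikm

The shifts repeat in a cycle of length 2: positions 0,1,… shift by +8, +4, then the pattern repeats.
For courage: c+8=k, o+4=s, u+8=c, r+4=v, a+8=i, g+4=k, e+8=m.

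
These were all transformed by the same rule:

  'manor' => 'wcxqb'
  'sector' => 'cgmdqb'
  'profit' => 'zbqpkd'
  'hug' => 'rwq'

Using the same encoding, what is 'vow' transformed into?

The shift depends on letter class: consonant m→w is +10, but vowel a→c is +2. Vowels shift forward by 2 and consonants shift forward by 10.
For vow: v(cons)+10=f, o(vowel)+2=q, w(cons)+10=g.

fqg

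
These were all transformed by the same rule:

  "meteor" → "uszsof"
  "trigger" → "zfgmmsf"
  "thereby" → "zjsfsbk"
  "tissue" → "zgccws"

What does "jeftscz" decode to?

harvest

m(12)→u(20) and e(4)→s(18) fit y≡23x+4 (mod 26); the inverse of 23 mod 26 is 17. This is an affine cipher: with a=0,…,z=25, each position x becomes (23x+4) mod 26.
Reversing it on jeftscz: j(9)→17·(9−4)≡7=h; e(4)→17·(4−4)≡0=a; f(5)→17·(5−4)≡17=r; t(19)→17·(19−4)≡21=v; s(18)→17·(18−4)≡4=e; c(2)→17·(2−4)≡18=s; z(25)→17·(25−4)≡19=t (all mod 26).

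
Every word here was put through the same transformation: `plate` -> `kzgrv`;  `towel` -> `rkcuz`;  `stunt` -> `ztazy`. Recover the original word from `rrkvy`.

The output letters match the input read backwards, each shifted +6: plate reversed is etalp. The word is reversed, then every letter is shifted forward by 6.
Undoing it on rrkvy: shift back: r−6=l, r−6=l, k−6=e, v−6=p, y−6=s → lleps; then reverse → spell.

spell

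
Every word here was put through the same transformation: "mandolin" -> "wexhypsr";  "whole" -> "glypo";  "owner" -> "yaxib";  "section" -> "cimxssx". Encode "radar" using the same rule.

Shifts by position in mandolin: pos 0: m→w (+10), pos 1: a→e (+4), pos 2: n→x (+10), pos 3: d→h (+4) — repeating every 2. The shifts repeat in a cycle of length 2: positions 0,1,… shift by +10, +4, then the pattern repeats.
Applying it to radar: r+10=b, a+4=e, d+10=n, a+4=e, r+10=b.

beneb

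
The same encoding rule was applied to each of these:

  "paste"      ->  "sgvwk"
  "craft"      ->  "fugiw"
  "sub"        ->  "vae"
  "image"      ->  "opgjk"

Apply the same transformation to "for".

iuu

The shift depends on letter class: consonant p→s is +3, but vowel a→g is +6. Vowels shift forward by 6 and consonants shift forward by 3.
For for: f(cons)+3=i, o(vowel)+6=u, r(cons)+3=u.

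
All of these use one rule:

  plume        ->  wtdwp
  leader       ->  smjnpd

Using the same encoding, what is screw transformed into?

In plume: p→w is +7, l→t is +8, u→d is +9, m→w is +10 — the shift increases by 1 each position. Each letter shifts forward by (position + 7), i.e. 7, 8, 9, … — the shift grows by one for each successive letter.
On screw: s+7=z, c+8=k, r+9=a, e+10=o, w+11=h.

zkaoh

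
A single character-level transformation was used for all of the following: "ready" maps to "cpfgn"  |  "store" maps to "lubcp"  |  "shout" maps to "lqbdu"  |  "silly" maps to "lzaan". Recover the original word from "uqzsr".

This is an affine cipher: with a=0,…,z=25, each position x becomes (9x+5) mod 26.
Reversing it on uqzsr: u(20)→3·(20−5)≡19=t; q(16)→3·(16−5)≡7=h; z(25)→3·(25−5)≡8=i; s(18)→3·(18−5)≡13=n; r(17)→3·(17−5)≡10=k (all mod 26).

think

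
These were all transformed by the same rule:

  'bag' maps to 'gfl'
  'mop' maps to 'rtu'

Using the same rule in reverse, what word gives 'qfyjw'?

Every letter moves 5 places later in the alphabet, wrapping around z→a.
Reversing it on qfyjw: q−5=l, f−5=a, y−5=t, j−5=e, w−5=r.

later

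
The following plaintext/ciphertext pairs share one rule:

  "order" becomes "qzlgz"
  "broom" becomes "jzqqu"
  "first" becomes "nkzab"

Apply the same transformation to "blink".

The rule splits by letter class: vowels +2, consonants +8.
Applying it to blink: b(cons)+8=j, l(cons)+8=t, i(vowel)+2=k, n(cons)+8=v, k(cons)+8=s.

jtkvs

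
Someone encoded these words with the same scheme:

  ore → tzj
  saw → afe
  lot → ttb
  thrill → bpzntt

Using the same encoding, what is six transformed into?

anf

Vowels shift forward by 5 and consonants shift forward by 8.
On six: s(cons)+8=a, i(vowel)+5=n, x(cons)+8=f.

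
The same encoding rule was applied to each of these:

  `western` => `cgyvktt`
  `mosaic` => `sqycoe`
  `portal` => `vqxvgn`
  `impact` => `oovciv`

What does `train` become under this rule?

ztgkt

Shifts by position in western: pos 0: w→c (+6), pos 1: e→g (+2), pos 2: s→y (+6), pos 3: t→v (+2) — repeating every 2. The shifts repeat in a cycle of length 2: positions 0,1,… shift by +6, +2, then the pattern repeats.
Applying it to train: t+6=z, r+2=t, a+6=g, i+2=k, n+6=t.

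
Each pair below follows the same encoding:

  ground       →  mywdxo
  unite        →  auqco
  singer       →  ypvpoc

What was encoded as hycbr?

In ground: g→m is +6, r→y is +7, o→w is +8, u→d is +9 — the shift increases by 1 each position. Letter i (0-indexed) is shifted by i+6, so successive shifts are 6, 7, 8, ….
Undoing it on hycbr: h−6=b, y−7=r, c−8=u, b−9=s, r−10=h.

brush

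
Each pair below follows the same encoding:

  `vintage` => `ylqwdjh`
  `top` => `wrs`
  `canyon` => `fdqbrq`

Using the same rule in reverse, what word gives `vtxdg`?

squad

Compare letters: v→y is +3, i→l is +3, n→q is +3 — a constant shift. Every letter moves 3 places later in the alphabet, wrapping around z→a.
Reversing it on vtxdg: v−3=s, t−3=q, x−3=u, d−3=a, g−3=d.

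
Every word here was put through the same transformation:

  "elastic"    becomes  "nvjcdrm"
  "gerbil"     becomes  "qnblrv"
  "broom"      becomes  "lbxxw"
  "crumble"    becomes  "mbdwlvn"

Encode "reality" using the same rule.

bnjvrdi

Vowels shift forward by 9 and consonants shift forward by 10.
Applying it to reality: r(cons)+10=b, e(vowel)+9=n, a(vowel)+9=j, l(cons)+10=v, i(vowel)+9=r, t(cons)+10=d, y(cons)+10=i.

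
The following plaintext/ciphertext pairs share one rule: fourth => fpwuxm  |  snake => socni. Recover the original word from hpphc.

In fourth: f→f is +0, o→p is +1, u→w is +2, r→u is +3 — the shift increases by 1 each position. The shift increases by 1 at each position, starting from +0: 0, 1, 2, ….
Decoding hpphc: h−0=h, p−1=o, p−2=n, h−3=e, c−4=y.

honey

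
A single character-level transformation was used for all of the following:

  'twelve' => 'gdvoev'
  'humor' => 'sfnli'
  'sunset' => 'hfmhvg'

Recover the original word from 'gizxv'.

Each pair mirrors across the alphabet (t↔g, w↔d, e↔v): positions sum to 25. Letters are reflected about the middle of the alphabet (position → 25−position): Atbash.
Reversing it on gizxv: g↔t, i↔r, z↔a, x↔c, v↔e.

trace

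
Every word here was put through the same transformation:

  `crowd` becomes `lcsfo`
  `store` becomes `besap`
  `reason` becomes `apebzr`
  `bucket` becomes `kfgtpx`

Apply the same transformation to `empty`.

nxtcj

Shifts by position in crowd: pos 0: c→l (+9), pos 1: r→c (+11), pos 2: o→s (+4), pos 3: w→f (+9), pos 4: d→o (+11) — repeating every 3. The shifts repeat in a cycle of length 3: positions 0,1,… shift by +9, +11, +4, then the pattern repeats.
Applying it to empty: e+9=n, m+11=x, p+4=t, t+9=c, y+11=j.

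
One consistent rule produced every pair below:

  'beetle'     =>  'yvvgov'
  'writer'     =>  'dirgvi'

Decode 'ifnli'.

This is the alphabet-reversal cipher (Atbash): a becomes z, b becomes y, etc.
Reversing it on ifnli: i↔r, f↔u, n↔m, l↔o, i↔r.

rumor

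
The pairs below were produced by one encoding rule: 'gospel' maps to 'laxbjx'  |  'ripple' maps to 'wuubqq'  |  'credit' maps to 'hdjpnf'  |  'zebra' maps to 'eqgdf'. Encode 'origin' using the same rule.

tdnsnz

Shifts by position in gospel: pos 0: g→l (+5), pos 1: o→a (+12), pos 2: s→x (+5), pos 3: p→b (+12) — repeating every 2. The shifts repeat in a cycle of length 2: positions 0,1,… shift by +5, +12, then the pattern repeats.
For origin: o+5=t, r+12=d, i+5=n, g+12=s, i+5=n, n+12=z.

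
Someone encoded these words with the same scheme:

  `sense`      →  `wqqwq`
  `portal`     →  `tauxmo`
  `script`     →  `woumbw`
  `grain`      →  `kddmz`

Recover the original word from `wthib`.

Shifts by position in sense: pos 0: s→w (+4), pos 1: e→q (+12), pos 2: n→q (+3), pos 3: s→w (+4), pos 4: e→q (+12) — repeating every 3. It's a Vigenère-style cipher with numeric key [4,12,3]: position i shifts by key[i mod 3].
Reversing it on wthib: w−4=s, t−12=h, h−3=e, i−4=e, b−12=p.

sheep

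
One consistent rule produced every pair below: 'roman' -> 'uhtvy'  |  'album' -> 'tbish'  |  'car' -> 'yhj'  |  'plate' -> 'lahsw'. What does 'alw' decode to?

Two steps: reverse the string, then apply a Caesar shift of +7.
Decoding alw: shift back: a−7=t, l−7=e, w−7=p → tep; then reverse → pet.

pet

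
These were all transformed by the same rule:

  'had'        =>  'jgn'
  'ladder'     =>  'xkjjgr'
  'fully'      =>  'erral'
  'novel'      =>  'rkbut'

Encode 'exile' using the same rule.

krodk

The output letters match the input read backwards, each shifted +6: had reversed is dah. Two steps: reverse the string, then apply a Caesar shift of +6.
On exile: reverse → elixe; then shift: e+6=k, l+6=r, i+6=o, x+6=d, e+6=k.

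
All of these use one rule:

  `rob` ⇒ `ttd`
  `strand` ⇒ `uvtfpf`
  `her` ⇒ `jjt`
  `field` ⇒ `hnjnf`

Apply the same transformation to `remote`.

tjotvj

The shift depends on letter class: consonant r→t is +2, but vowel o→t is +5. The rule splits by letter class: vowels +5, consonants +2.
On remote: r(cons)+2=t, e(vowel)+5=j, m(cons)+2=o, o(vowel)+5=t, t(cons)+2=v, e(vowel)+5=j.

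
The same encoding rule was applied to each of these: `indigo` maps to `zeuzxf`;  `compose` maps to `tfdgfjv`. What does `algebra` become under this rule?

rcxvsir

Compare letters: i→z is +17, n→e is +17, d→u is +17 — a constant shift. Each letter is shifted forward by 17 in the alphabet (a Caesar shift of +17).
Applying it to algebra: a+17=r, l+17=c, g+17=x, e+17=v, b+17=s, r+17=i, a+17=r.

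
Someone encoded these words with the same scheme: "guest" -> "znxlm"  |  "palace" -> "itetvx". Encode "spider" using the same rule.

Compare letters: g→z is +19, u→n is +19, e→x is +19 — a constant shift. It's a constant shift of +19 (ROT19).
On spider: s+19=l, p+19=i, i+19=b, d+19=w, e+19=x, r+19=k.

libwxk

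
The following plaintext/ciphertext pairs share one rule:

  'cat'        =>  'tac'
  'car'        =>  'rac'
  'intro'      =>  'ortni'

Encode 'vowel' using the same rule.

The output letters match the input read backwards: cat reversed is tac. The word is simply reversed.
Applying it to vowel: reverse → lewov.

lewov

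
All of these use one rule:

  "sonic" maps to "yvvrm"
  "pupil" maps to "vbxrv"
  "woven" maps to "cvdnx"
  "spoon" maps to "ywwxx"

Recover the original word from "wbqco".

quite

In sonic: s→y is +6, o→v is +7, n→v is +8, i→r is +9 — the shift increases by 1 each position. Each letter shifts forward by (position + 6), i.e. 6, 7, 8, … — the shift grows by one for each successive letter.
Reversing it on wbqco: w−6=q, b−7=u, q−8=i, c−9=t, o−10=e.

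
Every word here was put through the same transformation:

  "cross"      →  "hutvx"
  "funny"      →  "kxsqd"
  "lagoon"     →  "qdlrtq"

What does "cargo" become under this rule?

hdwjt

It's a Vigenère-style cipher with numeric key [5,3]: position i shifts by key[i mod 2].
On cargo: c+5=h, a+3=d, r+5=w, g+3=j, o+5=t.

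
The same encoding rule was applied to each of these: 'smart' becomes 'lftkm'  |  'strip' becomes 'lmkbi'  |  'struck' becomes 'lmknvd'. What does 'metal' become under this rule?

fxmte

Each letter is shifted forward by 19 in the alphabet (a Caesar shift of +19).
For metal: m+19=f, e+19=x, t+19=m, a+19=t, l+19=e.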